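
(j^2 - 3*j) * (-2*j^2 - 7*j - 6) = -2*j^4 - j^3 + 15*j^2 + 18*j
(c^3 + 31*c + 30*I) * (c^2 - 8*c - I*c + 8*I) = c^5 - 8*c^4 - I*c^4 + 31*c^3 + 8*I*c^3 - 248*c^2 - I*c^2 + 30*c + 8*I*c - 240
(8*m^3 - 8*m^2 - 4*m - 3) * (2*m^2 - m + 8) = 16*m^5 - 24*m^4 + 64*m^3 - 66*m^2 - 29*m - 24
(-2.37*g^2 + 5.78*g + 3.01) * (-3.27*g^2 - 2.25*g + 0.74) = 7.7499*g^4 - 13.5681*g^3 - 24.6015*g^2 - 2.4953*g + 2.2274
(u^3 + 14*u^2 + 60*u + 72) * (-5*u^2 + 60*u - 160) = -5*u^5 - 10*u^4 + 380*u^3 + 1000*u^2 - 5280*u - 11520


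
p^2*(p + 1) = p^3 + p^2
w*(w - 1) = w^2 - w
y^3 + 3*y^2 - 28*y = y*(y - 4)*(y + 7)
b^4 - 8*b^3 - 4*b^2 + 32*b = b*(b - 8)*(b - 2)*(b + 2)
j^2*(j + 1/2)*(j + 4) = j^4 + 9*j^3/2 + 2*j^2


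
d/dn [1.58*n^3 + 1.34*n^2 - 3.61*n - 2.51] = 4.74*n^2 + 2.68*n - 3.61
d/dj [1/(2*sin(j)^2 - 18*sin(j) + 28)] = (9 - 2*sin(j))*cos(j)/(2*(sin(j)^2 - 9*sin(j) + 14)^2)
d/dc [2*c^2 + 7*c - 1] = 4*c + 7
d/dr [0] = 0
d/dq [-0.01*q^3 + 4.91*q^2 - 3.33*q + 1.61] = -0.03*q^2 + 9.82*q - 3.33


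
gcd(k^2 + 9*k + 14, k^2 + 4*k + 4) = k + 2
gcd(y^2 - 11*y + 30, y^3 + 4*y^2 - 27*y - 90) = y - 5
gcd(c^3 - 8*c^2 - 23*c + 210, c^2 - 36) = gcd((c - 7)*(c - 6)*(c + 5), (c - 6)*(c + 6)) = c - 6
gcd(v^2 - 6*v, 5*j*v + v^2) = v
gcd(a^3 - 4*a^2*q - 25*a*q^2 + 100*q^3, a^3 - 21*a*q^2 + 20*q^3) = -a^2 - a*q + 20*q^2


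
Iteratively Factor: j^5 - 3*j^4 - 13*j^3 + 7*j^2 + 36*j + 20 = (j + 1)*(j^4 - 4*j^3 - 9*j^2 + 16*j + 20) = (j - 2)*(j + 1)*(j^3 - 2*j^2 - 13*j - 10) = (j - 2)*(j + 1)^2*(j^2 - 3*j - 10) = (j - 5)*(j - 2)*(j + 1)^2*(j + 2)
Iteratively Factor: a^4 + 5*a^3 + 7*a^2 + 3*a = (a + 1)*(a^3 + 4*a^2 + 3*a) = (a + 1)*(a + 3)*(a^2 + a) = (a + 1)^2*(a + 3)*(a)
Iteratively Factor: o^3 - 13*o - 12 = (o + 1)*(o^2 - o - 12) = (o + 1)*(o + 3)*(o - 4)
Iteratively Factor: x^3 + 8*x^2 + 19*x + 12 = (x + 4)*(x^2 + 4*x + 3) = (x + 1)*(x + 4)*(x + 3)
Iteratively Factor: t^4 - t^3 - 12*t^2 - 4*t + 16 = (t - 4)*(t^3 + 3*t^2 - 4) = (t - 4)*(t + 2)*(t^2 + t - 2) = (t - 4)*(t - 1)*(t + 2)*(t + 2)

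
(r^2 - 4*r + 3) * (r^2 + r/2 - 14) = r^4 - 7*r^3/2 - 13*r^2 + 115*r/2 - 42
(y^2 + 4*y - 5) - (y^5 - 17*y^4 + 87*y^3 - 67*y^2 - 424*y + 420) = -y^5 + 17*y^4 - 87*y^3 + 68*y^2 + 428*y - 425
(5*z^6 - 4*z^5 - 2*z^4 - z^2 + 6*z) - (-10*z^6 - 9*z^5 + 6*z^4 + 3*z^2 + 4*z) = 15*z^6 + 5*z^5 - 8*z^4 - 4*z^2 + 2*z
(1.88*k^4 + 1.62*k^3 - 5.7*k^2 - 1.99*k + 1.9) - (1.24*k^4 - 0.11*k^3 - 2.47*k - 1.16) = 0.64*k^4 + 1.73*k^3 - 5.7*k^2 + 0.48*k + 3.06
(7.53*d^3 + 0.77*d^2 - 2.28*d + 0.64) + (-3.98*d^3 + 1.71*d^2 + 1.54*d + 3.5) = 3.55*d^3 + 2.48*d^2 - 0.74*d + 4.14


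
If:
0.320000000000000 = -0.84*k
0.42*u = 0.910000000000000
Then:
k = -0.38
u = 2.17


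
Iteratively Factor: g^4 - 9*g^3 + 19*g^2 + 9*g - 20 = (g - 1)*(g^3 - 8*g^2 + 11*g + 20) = (g - 1)*(g + 1)*(g^2 - 9*g + 20) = (g - 4)*(g - 1)*(g + 1)*(g - 5)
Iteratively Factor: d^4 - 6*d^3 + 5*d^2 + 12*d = (d + 1)*(d^3 - 7*d^2 + 12*d) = (d - 3)*(d + 1)*(d^2 - 4*d) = d*(d - 3)*(d + 1)*(d - 4)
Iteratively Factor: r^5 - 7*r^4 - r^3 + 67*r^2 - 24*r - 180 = (r + 2)*(r^4 - 9*r^3 + 17*r^2 + 33*r - 90) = (r - 3)*(r + 2)*(r^3 - 6*r^2 - r + 30) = (r - 5)*(r - 3)*(r + 2)*(r^2 - r - 6) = (r - 5)*(r - 3)*(r + 2)^2*(r - 3)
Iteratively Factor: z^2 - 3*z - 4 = (z + 1)*(z - 4)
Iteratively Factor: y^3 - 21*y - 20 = (y - 5)*(y^2 + 5*y + 4) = (y - 5)*(y + 4)*(y + 1)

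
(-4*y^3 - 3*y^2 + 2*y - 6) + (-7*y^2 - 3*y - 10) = -4*y^3 - 10*y^2 - y - 16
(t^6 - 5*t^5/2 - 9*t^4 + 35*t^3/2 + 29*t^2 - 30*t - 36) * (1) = t^6 - 5*t^5/2 - 9*t^4 + 35*t^3/2 + 29*t^2 - 30*t - 36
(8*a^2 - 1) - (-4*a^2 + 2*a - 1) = 12*a^2 - 2*a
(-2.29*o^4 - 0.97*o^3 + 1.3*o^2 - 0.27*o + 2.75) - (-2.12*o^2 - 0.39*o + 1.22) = -2.29*o^4 - 0.97*o^3 + 3.42*o^2 + 0.12*o + 1.53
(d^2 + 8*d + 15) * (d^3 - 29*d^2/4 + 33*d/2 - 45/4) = d^5 + 3*d^4/4 - 53*d^3/2 + 12*d^2 + 315*d/2 - 675/4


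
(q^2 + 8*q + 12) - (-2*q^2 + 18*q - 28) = 3*q^2 - 10*q + 40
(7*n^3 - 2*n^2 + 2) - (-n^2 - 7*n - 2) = 7*n^3 - n^2 + 7*n + 4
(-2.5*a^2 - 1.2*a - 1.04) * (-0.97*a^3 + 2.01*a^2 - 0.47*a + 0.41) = 2.425*a^5 - 3.861*a^4 - 0.2282*a^3 - 2.5514*a^2 - 0.00319999999999993*a - 0.4264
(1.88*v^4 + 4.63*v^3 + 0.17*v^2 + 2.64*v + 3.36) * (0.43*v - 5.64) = 0.8084*v^5 - 8.6123*v^4 - 26.0401*v^3 + 0.1764*v^2 - 13.4448*v - 18.9504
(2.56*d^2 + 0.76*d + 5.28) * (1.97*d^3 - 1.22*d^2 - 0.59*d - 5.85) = 5.0432*d^5 - 1.626*d^4 + 7.964*d^3 - 21.866*d^2 - 7.5612*d - 30.888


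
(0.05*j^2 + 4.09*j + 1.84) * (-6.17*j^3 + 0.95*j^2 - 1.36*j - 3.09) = -0.3085*j^5 - 25.1878*j^4 - 7.5353*j^3 - 3.9689*j^2 - 15.1405*j - 5.6856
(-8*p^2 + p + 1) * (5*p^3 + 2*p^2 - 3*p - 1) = -40*p^5 - 11*p^4 + 31*p^3 + 7*p^2 - 4*p - 1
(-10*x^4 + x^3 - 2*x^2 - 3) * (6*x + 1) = -60*x^5 - 4*x^4 - 11*x^3 - 2*x^2 - 18*x - 3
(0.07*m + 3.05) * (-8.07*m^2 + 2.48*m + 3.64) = -0.5649*m^3 - 24.4399*m^2 + 7.8188*m + 11.102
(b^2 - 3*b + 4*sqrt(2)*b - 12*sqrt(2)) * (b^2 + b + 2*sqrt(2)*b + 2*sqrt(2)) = b^4 - 2*b^3 + 6*sqrt(2)*b^3 - 12*sqrt(2)*b^2 + 13*b^2 - 32*b - 18*sqrt(2)*b - 48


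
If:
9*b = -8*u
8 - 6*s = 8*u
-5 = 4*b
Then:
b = -5/4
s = -13/24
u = 45/32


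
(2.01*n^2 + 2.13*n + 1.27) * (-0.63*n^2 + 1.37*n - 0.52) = -1.2663*n^4 + 1.4118*n^3 + 1.0728*n^2 + 0.6323*n - 0.6604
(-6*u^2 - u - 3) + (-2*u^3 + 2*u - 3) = -2*u^3 - 6*u^2 + u - 6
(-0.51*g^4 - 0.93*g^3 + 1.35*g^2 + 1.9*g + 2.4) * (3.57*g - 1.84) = -1.8207*g^5 - 2.3817*g^4 + 6.5307*g^3 + 4.299*g^2 + 5.072*g - 4.416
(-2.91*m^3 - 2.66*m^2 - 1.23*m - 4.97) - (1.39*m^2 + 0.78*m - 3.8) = -2.91*m^3 - 4.05*m^2 - 2.01*m - 1.17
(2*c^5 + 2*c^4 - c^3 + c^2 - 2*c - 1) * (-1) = -2*c^5 - 2*c^4 + c^3 - c^2 + 2*c + 1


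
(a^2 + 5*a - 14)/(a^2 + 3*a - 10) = (a + 7)/(a + 5)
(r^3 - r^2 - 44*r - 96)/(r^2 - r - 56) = (r^2 + 7*r + 12)/(r + 7)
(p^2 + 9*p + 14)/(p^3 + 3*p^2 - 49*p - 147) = (p + 2)/(p^2 - 4*p - 21)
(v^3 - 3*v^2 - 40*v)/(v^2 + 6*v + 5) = v*(v - 8)/(v + 1)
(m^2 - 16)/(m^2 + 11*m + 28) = (m - 4)/(m + 7)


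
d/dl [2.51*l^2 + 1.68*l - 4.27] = 5.02*l + 1.68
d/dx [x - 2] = 1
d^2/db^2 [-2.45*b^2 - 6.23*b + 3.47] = -4.90000000000000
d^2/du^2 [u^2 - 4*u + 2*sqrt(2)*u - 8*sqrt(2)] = 2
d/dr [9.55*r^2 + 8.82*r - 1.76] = 19.1*r + 8.82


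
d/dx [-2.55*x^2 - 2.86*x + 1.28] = -5.1*x - 2.86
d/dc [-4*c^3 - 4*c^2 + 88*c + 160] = -12*c^2 - 8*c + 88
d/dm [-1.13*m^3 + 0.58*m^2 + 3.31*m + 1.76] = -3.39*m^2 + 1.16*m + 3.31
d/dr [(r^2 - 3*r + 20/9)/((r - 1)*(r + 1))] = (27*r^2 - 58*r + 27)/(9*(r^4 - 2*r^2 + 1))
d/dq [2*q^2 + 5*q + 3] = 4*q + 5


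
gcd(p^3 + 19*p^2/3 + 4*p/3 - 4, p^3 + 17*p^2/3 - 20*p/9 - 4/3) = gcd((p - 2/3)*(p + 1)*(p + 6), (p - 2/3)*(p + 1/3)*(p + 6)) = p^2 + 16*p/3 - 4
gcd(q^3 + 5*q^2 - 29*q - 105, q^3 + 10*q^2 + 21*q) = q^2 + 10*q + 21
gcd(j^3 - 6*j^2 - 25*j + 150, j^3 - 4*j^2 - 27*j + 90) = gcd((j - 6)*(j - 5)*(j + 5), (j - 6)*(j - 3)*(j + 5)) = j^2 - j - 30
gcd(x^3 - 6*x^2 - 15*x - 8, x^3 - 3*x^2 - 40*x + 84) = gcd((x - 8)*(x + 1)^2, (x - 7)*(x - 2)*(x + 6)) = 1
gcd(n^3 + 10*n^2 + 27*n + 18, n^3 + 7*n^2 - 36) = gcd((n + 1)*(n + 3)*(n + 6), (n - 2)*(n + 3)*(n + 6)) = n^2 + 9*n + 18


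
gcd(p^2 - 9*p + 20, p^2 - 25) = p - 5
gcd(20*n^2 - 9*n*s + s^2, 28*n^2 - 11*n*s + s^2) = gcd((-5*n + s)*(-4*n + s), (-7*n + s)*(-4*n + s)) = -4*n + s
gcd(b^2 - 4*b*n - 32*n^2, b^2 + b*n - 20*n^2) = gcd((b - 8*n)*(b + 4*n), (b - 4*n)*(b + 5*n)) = 1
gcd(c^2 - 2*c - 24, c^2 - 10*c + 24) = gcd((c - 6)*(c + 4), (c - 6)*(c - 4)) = c - 6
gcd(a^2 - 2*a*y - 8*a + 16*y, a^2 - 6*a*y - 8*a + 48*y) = a - 8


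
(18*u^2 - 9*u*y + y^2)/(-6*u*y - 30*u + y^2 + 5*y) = (-3*u + y)/(y + 5)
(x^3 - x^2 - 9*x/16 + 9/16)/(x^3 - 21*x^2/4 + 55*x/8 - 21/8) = (4*x + 3)/(2*(2*x - 7))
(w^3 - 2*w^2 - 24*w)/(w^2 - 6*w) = w + 4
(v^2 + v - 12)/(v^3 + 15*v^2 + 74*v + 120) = (v - 3)/(v^2 + 11*v + 30)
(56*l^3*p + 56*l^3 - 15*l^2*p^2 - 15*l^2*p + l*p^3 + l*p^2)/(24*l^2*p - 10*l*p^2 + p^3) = l*(56*l^2*p + 56*l^2 - 15*l*p^2 - 15*l*p + p^3 + p^2)/(p*(24*l^2 - 10*l*p + p^2))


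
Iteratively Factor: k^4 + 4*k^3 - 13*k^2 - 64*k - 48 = (k - 4)*(k^3 + 8*k^2 + 19*k + 12) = (k - 4)*(k + 1)*(k^2 + 7*k + 12) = (k - 4)*(k + 1)*(k + 4)*(k + 3)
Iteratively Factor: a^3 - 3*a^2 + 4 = (a - 2)*(a^2 - a - 2) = (a - 2)^2*(a + 1)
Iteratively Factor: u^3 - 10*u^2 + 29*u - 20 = (u - 1)*(u^2 - 9*u + 20) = (u - 5)*(u - 1)*(u - 4)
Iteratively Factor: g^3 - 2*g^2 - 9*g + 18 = (g - 3)*(g^2 + g - 6) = (g - 3)*(g + 3)*(g - 2)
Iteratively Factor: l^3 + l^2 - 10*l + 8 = (l + 4)*(l^2 - 3*l + 2) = (l - 1)*(l + 4)*(l - 2)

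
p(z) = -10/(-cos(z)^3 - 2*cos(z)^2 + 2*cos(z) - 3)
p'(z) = -10*(-3*sin(z)*cos(z)^2 - 4*sin(z)*cos(z) + 2*sin(z))/(-cos(z)^3 - 2*cos(z)^2 + 2*cos(z) - 3)^2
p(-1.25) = 3.85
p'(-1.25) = 0.62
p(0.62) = 3.09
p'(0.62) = 1.80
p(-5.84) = 2.81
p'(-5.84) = 1.37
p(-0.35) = 2.69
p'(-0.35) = -1.09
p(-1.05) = 3.81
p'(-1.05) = -0.92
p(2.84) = 1.71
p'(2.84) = -0.27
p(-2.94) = 1.68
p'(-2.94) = 0.17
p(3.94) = 1.99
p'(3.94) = 0.94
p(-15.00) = 1.91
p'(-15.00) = 0.78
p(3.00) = 1.68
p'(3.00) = -0.12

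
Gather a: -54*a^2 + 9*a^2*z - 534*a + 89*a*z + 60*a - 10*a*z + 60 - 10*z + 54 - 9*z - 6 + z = a^2*(9*z - 54) + a*(79*z - 474) - 18*z + 108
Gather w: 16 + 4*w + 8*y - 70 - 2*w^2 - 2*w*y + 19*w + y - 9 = -2*w^2 + w*(23 - 2*y) + 9*y - 63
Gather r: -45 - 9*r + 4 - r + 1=-10*r - 40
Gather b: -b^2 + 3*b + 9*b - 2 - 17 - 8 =-b^2 + 12*b - 27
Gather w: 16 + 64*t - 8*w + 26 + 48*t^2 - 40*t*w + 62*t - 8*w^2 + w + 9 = 48*t^2 + 126*t - 8*w^2 + w*(-40*t - 7) + 51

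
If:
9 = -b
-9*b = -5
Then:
No Solution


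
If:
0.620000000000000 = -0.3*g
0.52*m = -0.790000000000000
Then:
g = -2.07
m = -1.52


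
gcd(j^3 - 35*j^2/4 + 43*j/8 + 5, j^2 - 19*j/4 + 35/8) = j - 5/4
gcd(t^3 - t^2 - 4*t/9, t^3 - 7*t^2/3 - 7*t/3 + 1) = 1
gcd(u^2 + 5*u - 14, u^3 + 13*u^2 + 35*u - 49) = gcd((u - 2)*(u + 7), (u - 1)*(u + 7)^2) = u + 7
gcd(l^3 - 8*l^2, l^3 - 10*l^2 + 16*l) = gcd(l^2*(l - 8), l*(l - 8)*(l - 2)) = l^2 - 8*l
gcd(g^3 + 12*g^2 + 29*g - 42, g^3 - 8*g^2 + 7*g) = g - 1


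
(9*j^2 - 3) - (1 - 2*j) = 9*j^2 + 2*j - 4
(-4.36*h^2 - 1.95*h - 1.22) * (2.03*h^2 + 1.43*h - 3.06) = -8.8508*h^4 - 10.1933*h^3 + 8.0765*h^2 + 4.2224*h + 3.7332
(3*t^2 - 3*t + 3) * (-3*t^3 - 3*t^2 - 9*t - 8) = -9*t^5 - 27*t^3 - 6*t^2 - 3*t - 24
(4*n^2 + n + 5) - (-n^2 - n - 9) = 5*n^2 + 2*n + 14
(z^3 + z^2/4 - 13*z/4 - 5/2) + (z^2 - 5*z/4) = z^3 + 5*z^2/4 - 9*z/2 - 5/2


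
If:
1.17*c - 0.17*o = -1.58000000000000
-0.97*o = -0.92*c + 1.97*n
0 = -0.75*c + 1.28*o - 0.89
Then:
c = -1.37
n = -0.59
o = -0.10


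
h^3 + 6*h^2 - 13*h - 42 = (h - 3)*(h + 2)*(h + 7)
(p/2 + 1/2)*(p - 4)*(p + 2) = p^3/2 - p^2/2 - 5*p - 4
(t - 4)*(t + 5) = t^2 + t - 20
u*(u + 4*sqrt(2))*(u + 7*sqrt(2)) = u^3 + 11*sqrt(2)*u^2 + 56*u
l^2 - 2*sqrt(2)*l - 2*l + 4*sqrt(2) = (l - 2)*(l - 2*sqrt(2))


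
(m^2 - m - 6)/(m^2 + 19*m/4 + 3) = 4*(m^2 - m - 6)/(4*m^2 + 19*m + 12)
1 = 1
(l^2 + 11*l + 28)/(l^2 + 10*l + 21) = (l + 4)/(l + 3)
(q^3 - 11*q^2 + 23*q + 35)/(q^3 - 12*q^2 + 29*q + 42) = (q - 5)/(q - 6)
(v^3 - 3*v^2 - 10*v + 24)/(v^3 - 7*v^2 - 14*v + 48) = (v - 4)/(v - 8)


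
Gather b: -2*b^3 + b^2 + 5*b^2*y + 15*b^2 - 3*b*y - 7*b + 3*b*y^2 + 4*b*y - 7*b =-2*b^3 + b^2*(5*y + 16) + b*(3*y^2 + y - 14)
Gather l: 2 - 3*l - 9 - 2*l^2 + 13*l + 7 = -2*l^2 + 10*l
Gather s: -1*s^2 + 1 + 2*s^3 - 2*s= 2*s^3 - s^2 - 2*s + 1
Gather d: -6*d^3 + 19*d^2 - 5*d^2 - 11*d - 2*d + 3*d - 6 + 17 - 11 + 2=-6*d^3 + 14*d^2 - 10*d + 2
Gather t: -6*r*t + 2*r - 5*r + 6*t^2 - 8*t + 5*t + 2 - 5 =-3*r + 6*t^2 + t*(-6*r - 3) - 3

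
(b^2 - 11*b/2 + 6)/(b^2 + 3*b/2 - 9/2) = (b - 4)/(b + 3)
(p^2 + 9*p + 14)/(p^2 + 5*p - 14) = (p + 2)/(p - 2)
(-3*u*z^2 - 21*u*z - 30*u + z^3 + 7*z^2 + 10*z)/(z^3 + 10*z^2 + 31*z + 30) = (-3*u + z)/(z + 3)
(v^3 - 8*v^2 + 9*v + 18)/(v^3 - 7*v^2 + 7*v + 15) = (v - 6)/(v - 5)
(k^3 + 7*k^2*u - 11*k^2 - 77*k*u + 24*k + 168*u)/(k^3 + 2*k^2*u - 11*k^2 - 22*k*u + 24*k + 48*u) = (k + 7*u)/(k + 2*u)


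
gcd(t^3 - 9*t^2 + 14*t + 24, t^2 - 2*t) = 1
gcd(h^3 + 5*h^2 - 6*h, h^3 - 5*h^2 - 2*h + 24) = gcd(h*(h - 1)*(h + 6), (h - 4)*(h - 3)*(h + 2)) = 1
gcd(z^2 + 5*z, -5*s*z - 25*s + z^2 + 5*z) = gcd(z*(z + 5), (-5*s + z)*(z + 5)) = z + 5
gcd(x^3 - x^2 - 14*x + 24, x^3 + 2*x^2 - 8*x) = x^2 + 2*x - 8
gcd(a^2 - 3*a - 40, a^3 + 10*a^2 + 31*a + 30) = a + 5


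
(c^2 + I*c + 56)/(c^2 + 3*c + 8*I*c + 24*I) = (c - 7*I)/(c + 3)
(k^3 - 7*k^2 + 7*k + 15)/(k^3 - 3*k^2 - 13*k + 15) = (k^2 - 2*k - 3)/(k^2 + 2*k - 3)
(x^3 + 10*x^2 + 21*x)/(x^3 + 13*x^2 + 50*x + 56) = x*(x + 3)/(x^2 + 6*x + 8)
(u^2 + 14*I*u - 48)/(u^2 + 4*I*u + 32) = (u + 6*I)/(u - 4*I)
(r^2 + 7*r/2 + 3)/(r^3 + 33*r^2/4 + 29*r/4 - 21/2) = 2*(2*r + 3)/(4*r^2 + 25*r - 21)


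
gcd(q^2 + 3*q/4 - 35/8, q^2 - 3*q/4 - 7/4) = q - 7/4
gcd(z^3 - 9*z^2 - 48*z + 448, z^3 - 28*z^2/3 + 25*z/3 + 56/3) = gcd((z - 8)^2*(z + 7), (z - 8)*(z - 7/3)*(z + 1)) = z - 8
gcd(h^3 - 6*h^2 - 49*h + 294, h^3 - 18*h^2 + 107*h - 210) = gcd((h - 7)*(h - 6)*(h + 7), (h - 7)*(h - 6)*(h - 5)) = h^2 - 13*h + 42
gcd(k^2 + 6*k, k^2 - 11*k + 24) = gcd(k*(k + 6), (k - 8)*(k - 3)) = 1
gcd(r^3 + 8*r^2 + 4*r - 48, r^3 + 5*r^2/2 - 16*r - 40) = r + 4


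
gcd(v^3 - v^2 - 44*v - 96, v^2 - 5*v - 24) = v^2 - 5*v - 24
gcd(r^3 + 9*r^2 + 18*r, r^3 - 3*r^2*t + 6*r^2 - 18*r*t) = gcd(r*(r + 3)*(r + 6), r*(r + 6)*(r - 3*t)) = r^2 + 6*r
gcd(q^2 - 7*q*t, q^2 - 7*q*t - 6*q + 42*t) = q - 7*t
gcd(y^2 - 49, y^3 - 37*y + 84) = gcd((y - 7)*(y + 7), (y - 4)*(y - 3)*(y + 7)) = y + 7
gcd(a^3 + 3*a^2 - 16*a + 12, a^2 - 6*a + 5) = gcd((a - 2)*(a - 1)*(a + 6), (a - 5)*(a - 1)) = a - 1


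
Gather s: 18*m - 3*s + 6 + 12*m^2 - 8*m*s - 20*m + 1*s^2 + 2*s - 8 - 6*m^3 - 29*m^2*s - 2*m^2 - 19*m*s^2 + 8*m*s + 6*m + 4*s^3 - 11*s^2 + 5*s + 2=-6*m^3 + 10*m^2 + 4*m + 4*s^3 + s^2*(-19*m - 10) + s*(4 - 29*m^2)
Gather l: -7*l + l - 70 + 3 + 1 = -6*l - 66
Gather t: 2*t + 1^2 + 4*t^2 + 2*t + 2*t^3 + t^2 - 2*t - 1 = 2*t^3 + 5*t^2 + 2*t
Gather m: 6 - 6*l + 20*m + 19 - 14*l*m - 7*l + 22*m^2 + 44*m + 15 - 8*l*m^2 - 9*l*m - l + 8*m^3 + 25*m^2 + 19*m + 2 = -14*l + 8*m^3 + m^2*(47 - 8*l) + m*(83 - 23*l) + 42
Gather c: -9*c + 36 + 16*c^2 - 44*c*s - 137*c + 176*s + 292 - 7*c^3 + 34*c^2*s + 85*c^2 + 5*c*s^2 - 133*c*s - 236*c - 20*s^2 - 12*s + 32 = -7*c^3 + c^2*(34*s + 101) + c*(5*s^2 - 177*s - 382) - 20*s^2 + 164*s + 360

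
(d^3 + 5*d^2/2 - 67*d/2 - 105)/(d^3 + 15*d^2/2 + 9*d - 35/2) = (d - 6)/(d - 1)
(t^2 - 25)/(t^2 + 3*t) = (t^2 - 25)/(t*(t + 3))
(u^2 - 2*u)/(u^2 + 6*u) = (u - 2)/(u + 6)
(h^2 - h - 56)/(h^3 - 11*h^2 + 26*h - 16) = (h + 7)/(h^2 - 3*h + 2)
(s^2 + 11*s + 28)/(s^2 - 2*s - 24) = (s + 7)/(s - 6)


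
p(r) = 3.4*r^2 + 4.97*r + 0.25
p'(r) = 6.8*r + 4.97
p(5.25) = 120.06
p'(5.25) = 40.67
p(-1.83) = 2.54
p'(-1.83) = -7.47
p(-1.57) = 0.83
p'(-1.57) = -5.71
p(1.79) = 20.04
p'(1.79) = 17.14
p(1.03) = 8.98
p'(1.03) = 11.97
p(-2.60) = 10.31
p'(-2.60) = -12.71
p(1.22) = 11.37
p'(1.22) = 13.27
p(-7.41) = 150.11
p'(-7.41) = -45.42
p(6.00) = 152.47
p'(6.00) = 45.77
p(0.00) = 0.25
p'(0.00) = 4.97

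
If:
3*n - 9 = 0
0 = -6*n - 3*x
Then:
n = 3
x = -6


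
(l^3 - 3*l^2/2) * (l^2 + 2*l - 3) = l^5 + l^4/2 - 6*l^3 + 9*l^2/2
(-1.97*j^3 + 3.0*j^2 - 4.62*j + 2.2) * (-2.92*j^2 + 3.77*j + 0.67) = 5.7524*j^5 - 16.1869*j^4 + 23.4805*j^3 - 21.8314*j^2 + 5.1986*j + 1.474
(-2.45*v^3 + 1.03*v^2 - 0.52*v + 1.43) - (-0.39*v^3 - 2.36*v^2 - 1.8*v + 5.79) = -2.06*v^3 + 3.39*v^2 + 1.28*v - 4.36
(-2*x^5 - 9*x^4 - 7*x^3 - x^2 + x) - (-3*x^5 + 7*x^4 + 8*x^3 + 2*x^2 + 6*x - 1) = x^5 - 16*x^4 - 15*x^3 - 3*x^2 - 5*x + 1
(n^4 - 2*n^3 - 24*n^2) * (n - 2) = n^5 - 4*n^4 - 20*n^3 + 48*n^2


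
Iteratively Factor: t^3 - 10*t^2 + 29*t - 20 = (t - 1)*(t^2 - 9*t + 20) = (t - 4)*(t - 1)*(t - 5)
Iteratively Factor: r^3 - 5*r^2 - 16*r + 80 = (r + 4)*(r^2 - 9*r + 20) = (r - 4)*(r + 4)*(r - 5)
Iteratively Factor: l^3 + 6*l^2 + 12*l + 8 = (l + 2)*(l^2 + 4*l + 4) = (l + 2)^2*(l + 2)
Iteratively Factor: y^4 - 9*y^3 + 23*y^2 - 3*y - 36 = (y - 3)*(y^3 - 6*y^2 + 5*y + 12) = (y - 4)*(y - 3)*(y^2 - 2*y - 3) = (y - 4)*(y - 3)*(y + 1)*(y - 3)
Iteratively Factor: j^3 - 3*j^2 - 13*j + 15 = (j - 5)*(j^2 + 2*j - 3) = (j - 5)*(j - 1)*(j + 3)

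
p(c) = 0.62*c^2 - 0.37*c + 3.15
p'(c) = 1.24*c - 0.37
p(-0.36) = 3.36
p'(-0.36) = -0.82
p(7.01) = 31.02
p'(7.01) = 8.32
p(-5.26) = 22.25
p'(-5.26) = -6.89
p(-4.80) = 19.21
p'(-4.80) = -6.32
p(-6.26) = 29.76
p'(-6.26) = -8.13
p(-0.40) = 3.40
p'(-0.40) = -0.87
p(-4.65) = 18.28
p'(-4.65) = -6.14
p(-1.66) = 5.47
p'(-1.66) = -2.43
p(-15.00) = 148.20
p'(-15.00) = -18.97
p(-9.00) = 56.70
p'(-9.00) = -11.53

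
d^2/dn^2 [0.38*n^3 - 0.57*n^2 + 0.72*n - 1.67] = 2.28*n - 1.14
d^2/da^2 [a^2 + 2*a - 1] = 2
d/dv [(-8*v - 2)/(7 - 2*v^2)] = 8*(2*v^2 - v*(4*v + 1) - 7)/(2*v^2 - 7)^2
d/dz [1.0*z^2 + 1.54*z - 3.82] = 2.0*z + 1.54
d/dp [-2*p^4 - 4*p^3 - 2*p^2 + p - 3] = -8*p^3 - 12*p^2 - 4*p + 1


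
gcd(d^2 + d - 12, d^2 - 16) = d + 4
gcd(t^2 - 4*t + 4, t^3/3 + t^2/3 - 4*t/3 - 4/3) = t - 2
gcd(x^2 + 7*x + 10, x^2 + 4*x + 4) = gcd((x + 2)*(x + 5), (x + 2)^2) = x + 2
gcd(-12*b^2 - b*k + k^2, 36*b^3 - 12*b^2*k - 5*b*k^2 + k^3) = 3*b + k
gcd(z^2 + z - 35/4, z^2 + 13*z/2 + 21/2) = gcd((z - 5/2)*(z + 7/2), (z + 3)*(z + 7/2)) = z + 7/2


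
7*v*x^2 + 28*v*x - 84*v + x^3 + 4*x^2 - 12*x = (7*v + x)*(x - 2)*(x + 6)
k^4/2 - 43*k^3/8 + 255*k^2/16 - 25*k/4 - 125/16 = (k/2 + 1/4)*(k - 5)^2*(k - 5/4)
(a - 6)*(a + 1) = a^2 - 5*a - 6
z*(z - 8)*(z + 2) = z^3 - 6*z^2 - 16*z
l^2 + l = l*(l + 1)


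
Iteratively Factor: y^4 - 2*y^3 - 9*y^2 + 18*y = (y)*(y^3 - 2*y^2 - 9*y + 18) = y*(y + 3)*(y^2 - 5*y + 6) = y*(y - 2)*(y + 3)*(y - 3)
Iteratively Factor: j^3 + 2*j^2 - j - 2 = (j + 1)*(j^2 + j - 2) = (j - 1)*(j + 1)*(j + 2)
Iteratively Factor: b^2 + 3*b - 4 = (b + 4)*(b - 1)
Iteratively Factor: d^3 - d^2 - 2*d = (d)*(d^2 - d - 2) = d*(d - 2)*(d + 1)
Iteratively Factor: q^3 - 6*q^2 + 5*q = (q)*(q^2 - 6*q + 5) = q*(q - 5)*(q - 1)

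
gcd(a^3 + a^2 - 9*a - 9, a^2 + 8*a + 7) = a + 1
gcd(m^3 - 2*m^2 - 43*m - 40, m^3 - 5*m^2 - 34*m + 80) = m^2 - 3*m - 40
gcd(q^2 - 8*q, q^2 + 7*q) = q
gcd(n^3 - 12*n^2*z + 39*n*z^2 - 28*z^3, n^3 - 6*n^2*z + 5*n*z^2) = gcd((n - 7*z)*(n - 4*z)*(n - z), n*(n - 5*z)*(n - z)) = -n + z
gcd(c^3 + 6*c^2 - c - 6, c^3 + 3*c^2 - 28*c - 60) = c + 6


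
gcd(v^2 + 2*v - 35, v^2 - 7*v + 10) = v - 5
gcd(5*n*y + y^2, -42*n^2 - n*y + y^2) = 1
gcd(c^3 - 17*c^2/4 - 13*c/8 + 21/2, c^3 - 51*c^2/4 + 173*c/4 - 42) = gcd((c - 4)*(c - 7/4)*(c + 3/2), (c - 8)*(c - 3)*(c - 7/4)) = c - 7/4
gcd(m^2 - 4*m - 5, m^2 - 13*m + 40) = m - 5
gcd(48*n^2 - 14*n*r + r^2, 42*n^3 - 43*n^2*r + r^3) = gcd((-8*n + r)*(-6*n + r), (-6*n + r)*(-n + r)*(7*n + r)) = -6*n + r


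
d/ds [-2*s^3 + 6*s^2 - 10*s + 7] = -6*s^2 + 12*s - 10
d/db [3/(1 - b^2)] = 6*b/(b^2 - 1)^2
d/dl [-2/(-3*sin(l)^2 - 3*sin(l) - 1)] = -6*(2*sin(l) + 1)*cos(l)/(3*sin(l)^2 + 3*sin(l) + 1)^2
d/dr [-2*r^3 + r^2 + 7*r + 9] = -6*r^2 + 2*r + 7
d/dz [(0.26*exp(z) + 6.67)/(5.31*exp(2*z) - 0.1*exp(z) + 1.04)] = (-1.3806*exp(2*z) - 70.8354*exp(z) + 0.9374)*exp(z)/(28.1961*exp(4*z) - 1.062*exp(3*z) + 11.0548*exp(2*z) - 0.208*exp(z) + 1.0816)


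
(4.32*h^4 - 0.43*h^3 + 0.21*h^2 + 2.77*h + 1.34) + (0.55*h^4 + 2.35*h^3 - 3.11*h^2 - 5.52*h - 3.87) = 4.87*h^4 + 1.92*h^3 - 2.9*h^2 - 2.75*h - 2.53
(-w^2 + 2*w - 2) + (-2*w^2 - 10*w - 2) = -3*w^2 - 8*w - 4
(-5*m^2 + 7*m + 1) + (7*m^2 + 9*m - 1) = 2*m^2 + 16*m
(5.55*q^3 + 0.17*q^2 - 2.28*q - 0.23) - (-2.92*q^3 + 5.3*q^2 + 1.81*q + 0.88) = 8.47*q^3 - 5.13*q^2 - 4.09*q - 1.11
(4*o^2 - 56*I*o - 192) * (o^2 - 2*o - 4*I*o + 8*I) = 4*o^4 - 8*o^3 - 72*I*o^3 - 416*o^2 + 144*I*o^2 + 832*o + 768*I*o - 1536*I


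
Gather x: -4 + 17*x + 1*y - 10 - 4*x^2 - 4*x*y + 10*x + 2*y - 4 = -4*x^2 + x*(27 - 4*y) + 3*y - 18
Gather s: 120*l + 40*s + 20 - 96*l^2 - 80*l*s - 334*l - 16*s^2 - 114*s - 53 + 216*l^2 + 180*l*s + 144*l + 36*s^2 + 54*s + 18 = 120*l^2 - 70*l + 20*s^2 + s*(100*l - 20) - 15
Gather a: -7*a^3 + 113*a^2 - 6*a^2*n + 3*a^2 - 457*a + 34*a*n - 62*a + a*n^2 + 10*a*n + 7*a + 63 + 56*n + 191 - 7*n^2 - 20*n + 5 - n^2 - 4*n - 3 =-7*a^3 + a^2*(116 - 6*n) + a*(n^2 + 44*n - 512) - 8*n^2 + 32*n + 256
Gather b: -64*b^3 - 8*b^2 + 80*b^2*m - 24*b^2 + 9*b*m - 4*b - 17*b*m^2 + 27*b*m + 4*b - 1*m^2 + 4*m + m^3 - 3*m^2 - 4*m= -64*b^3 + b^2*(80*m - 32) + b*(-17*m^2 + 36*m) + m^3 - 4*m^2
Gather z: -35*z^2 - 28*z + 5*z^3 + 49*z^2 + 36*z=5*z^3 + 14*z^2 + 8*z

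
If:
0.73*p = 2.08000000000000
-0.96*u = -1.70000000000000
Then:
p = 2.85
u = 1.77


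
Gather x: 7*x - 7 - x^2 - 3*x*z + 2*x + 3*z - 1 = -x^2 + x*(9 - 3*z) + 3*z - 8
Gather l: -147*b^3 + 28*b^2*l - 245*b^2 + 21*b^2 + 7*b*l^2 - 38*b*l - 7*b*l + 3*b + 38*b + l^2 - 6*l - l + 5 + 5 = -147*b^3 - 224*b^2 + 41*b + l^2*(7*b + 1) + l*(28*b^2 - 45*b - 7) + 10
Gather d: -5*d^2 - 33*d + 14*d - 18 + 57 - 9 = -5*d^2 - 19*d + 30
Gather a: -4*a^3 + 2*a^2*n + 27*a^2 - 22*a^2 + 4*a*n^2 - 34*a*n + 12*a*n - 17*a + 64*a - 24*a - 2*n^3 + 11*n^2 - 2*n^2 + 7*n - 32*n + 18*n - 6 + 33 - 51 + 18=-4*a^3 + a^2*(2*n + 5) + a*(4*n^2 - 22*n + 23) - 2*n^3 + 9*n^2 - 7*n - 6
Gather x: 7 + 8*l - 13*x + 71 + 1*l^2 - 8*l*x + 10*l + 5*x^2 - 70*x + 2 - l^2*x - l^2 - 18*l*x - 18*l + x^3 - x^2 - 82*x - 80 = x^3 + 4*x^2 + x*(-l^2 - 26*l - 165)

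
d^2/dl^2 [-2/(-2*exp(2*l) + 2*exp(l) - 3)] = 4*((1 - 4*exp(l))*(2*exp(2*l) - 2*exp(l) + 3) + 4*(2*exp(l) - 1)^2*exp(l))*exp(l)/(2*exp(2*l) - 2*exp(l) + 3)^3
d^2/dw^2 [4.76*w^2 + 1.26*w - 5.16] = 9.52000000000000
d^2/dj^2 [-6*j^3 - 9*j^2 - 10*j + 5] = -36*j - 18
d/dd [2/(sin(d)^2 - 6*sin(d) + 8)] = 4*(3 - sin(d))*cos(d)/(sin(d)^2 - 6*sin(d) + 8)^2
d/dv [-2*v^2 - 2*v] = -4*v - 2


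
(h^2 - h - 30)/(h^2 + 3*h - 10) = (h - 6)/(h - 2)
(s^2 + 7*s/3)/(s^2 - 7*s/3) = (3*s + 7)/(3*s - 7)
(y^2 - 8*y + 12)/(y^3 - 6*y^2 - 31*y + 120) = (y^2 - 8*y + 12)/(y^3 - 6*y^2 - 31*y + 120)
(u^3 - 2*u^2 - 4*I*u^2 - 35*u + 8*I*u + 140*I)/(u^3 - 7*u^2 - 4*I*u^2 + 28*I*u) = (u + 5)/u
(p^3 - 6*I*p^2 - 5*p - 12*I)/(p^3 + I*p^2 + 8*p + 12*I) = (p^2 - 3*I*p + 4)/(p^2 + 4*I*p - 4)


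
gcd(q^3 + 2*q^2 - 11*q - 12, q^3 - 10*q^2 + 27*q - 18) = q - 3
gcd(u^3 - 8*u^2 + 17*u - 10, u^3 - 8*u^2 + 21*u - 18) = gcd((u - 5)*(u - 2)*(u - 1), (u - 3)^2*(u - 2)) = u - 2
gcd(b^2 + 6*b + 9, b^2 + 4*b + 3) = b + 3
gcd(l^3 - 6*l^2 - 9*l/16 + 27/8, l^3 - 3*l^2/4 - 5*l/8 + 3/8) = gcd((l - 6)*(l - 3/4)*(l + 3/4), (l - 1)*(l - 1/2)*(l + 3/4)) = l + 3/4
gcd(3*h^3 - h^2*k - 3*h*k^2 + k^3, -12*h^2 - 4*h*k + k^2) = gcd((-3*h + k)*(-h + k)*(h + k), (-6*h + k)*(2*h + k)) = 1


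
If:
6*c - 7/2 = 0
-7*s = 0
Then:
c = 7/12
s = 0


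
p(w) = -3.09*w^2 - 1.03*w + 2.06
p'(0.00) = -1.03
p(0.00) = 2.06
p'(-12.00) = 73.13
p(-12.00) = -430.54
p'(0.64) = -4.99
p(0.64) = 0.14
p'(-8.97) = 54.40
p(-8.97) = -237.33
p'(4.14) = -26.62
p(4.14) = -55.17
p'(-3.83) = 22.64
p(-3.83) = -39.32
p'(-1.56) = 8.61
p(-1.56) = -3.85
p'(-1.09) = 5.71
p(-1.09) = -0.49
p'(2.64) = -17.35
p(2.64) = -22.20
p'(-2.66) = 15.41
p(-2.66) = -17.06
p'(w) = -6.18*w - 1.03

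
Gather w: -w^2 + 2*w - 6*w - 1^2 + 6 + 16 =-w^2 - 4*w + 21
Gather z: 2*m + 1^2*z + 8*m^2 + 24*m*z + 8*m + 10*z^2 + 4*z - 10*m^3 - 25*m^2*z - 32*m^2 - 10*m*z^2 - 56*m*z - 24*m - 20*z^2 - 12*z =-10*m^3 - 24*m^2 - 14*m + z^2*(-10*m - 10) + z*(-25*m^2 - 32*m - 7)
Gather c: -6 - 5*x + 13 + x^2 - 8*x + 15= x^2 - 13*x + 22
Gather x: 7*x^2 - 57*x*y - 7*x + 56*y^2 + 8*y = 7*x^2 + x*(-57*y - 7) + 56*y^2 + 8*y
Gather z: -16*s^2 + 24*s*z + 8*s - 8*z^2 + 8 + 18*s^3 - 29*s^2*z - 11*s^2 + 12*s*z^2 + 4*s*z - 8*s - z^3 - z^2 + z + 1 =18*s^3 - 27*s^2 - z^3 + z^2*(12*s - 9) + z*(-29*s^2 + 28*s + 1) + 9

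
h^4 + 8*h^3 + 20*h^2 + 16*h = h*(h + 2)^2*(h + 4)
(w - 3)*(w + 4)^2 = w^3 + 5*w^2 - 8*w - 48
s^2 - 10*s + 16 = (s - 8)*(s - 2)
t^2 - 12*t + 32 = (t - 8)*(t - 4)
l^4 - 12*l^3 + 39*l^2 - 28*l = l*(l - 7)*(l - 4)*(l - 1)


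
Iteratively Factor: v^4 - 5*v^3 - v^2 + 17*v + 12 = (v - 3)*(v^3 - 2*v^2 - 7*v - 4) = (v - 3)*(v + 1)*(v^2 - 3*v - 4) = (v - 4)*(v - 3)*(v + 1)*(v + 1)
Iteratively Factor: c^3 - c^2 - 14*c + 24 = (c - 2)*(c^2 + c - 12) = (c - 3)*(c - 2)*(c + 4)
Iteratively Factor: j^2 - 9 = (j + 3)*(j - 3)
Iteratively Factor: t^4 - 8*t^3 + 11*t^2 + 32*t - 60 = (t - 2)*(t^3 - 6*t^2 - t + 30) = (t - 2)*(t + 2)*(t^2 - 8*t + 15) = (t - 3)*(t - 2)*(t + 2)*(t - 5)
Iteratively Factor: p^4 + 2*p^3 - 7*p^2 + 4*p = (p - 1)*(p^3 + 3*p^2 - 4*p) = (p - 1)*(p + 4)*(p^2 - p) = p*(p - 1)*(p + 4)*(p - 1)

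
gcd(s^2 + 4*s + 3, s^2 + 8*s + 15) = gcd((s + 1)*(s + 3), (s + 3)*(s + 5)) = s + 3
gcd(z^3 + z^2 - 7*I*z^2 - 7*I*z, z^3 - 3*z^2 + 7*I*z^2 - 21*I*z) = z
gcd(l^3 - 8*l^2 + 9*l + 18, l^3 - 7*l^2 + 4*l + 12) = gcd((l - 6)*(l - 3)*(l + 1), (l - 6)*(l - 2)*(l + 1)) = l^2 - 5*l - 6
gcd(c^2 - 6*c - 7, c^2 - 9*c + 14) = c - 7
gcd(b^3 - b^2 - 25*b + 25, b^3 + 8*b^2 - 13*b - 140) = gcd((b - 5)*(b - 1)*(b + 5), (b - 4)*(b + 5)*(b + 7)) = b + 5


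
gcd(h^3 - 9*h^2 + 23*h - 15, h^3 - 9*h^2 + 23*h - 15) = h^3 - 9*h^2 + 23*h - 15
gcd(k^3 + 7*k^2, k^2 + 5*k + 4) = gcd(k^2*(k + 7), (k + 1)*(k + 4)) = 1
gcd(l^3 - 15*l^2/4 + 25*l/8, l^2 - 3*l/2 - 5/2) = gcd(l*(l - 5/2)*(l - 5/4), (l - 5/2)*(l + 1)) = l - 5/2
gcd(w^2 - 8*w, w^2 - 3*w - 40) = w - 8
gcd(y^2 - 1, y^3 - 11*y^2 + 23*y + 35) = y + 1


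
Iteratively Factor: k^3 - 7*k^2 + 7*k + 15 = (k - 3)*(k^2 - 4*k - 5) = (k - 3)*(k + 1)*(k - 5)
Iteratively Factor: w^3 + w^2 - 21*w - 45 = (w - 5)*(w^2 + 6*w + 9) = (w - 5)*(w + 3)*(w + 3)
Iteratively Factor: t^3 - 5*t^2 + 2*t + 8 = (t - 2)*(t^2 - 3*t - 4) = (t - 2)*(t + 1)*(t - 4)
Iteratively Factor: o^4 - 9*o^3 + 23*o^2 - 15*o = (o - 5)*(o^3 - 4*o^2 + 3*o) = (o - 5)*(o - 1)*(o^2 - 3*o) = o*(o - 5)*(o - 1)*(o - 3)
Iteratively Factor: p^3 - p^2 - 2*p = (p + 1)*(p^2 - 2*p) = p*(p + 1)*(p - 2)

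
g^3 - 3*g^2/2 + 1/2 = (g - 1)^2*(g + 1/2)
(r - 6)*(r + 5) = r^2 - r - 30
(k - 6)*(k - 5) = k^2 - 11*k + 30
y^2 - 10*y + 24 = (y - 6)*(y - 4)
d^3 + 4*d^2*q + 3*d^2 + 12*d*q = d*(d + 3)*(d + 4*q)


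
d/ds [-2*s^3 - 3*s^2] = 6*s*(-s - 1)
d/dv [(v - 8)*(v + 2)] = 2*v - 6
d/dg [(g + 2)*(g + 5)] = 2*g + 7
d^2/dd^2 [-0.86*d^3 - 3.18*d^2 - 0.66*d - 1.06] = -5.16*d - 6.36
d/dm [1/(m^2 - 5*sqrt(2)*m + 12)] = (-2*m + 5*sqrt(2))/(m^2 - 5*sqrt(2)*m + 12)^2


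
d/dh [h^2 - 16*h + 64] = 2*h - 16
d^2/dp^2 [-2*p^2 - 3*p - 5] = -4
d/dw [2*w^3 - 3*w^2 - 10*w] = 6*w^2 - 6*w - 10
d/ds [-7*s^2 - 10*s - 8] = -14*s - 10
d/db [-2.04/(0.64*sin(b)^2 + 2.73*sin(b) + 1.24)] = (2.6112*sin(b) + 5.5692)*cos(b)/(0.64*sin(b)^2 + 2.73*sin(b) + 1.24)^2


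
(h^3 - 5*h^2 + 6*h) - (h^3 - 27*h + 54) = -5*h^2 + 33*h - 54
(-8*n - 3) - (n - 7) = 4 - 9*n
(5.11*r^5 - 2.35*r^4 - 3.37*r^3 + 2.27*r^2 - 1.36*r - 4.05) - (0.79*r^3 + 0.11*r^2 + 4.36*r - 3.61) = 5.11*r^5 - 2.35*r^4 - 4.16*r^3 + 2.16*r^2 - 5.72*r - 0.44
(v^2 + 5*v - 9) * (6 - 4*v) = -4*v^3 - 14*v^2 + 66*v - 54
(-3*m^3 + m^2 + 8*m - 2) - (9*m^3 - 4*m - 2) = -12*m^3 + m^2 + 12*m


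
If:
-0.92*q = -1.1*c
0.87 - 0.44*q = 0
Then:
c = 1.65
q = 1.98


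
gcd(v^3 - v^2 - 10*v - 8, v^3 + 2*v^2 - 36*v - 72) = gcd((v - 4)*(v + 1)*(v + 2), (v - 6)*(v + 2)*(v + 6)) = v + 2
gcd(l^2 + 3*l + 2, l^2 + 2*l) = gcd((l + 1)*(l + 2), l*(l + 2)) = l + 2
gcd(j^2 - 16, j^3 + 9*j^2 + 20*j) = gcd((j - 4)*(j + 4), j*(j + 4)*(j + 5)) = j + 4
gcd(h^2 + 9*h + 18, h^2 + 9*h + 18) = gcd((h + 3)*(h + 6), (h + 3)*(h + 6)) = h^2 + 9*h + 18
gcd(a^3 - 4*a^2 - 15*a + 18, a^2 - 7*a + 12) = 1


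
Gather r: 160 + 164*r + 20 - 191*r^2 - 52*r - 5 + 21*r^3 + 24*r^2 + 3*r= 21*r^3 - 167*r^2 + 115*r + 175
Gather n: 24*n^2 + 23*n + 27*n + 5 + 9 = 24*n^2 + 50*n + 14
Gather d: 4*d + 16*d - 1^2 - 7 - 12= 20*d - 20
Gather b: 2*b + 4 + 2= 2*b + 6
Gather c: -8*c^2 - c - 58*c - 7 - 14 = -8*c^2 - 59*c - 21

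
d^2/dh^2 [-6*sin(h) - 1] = 6*sin(h)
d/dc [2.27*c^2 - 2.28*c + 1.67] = 4.54*c - 2.28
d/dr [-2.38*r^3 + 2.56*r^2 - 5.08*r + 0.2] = -7.14*r^2 + 5.12*r - 5.08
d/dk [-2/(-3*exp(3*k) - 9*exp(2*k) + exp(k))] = 2*(-9*exp(2*k) - 18*exp(k) + 1)*exp(-k)/(3*exp(2*k) + 9*exp(k) - 1)^2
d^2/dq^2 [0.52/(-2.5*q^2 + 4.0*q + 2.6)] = (-6.5*q^2 + 10.4*q + 0.52*(5.0*q - 4.0)*(10.0*q - 8.0) + 6.76)/(-2.5*q^2 + 4.0*q + 2.6)^3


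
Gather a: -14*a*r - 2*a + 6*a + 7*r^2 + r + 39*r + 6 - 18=a*(4 - 14*r) + 7*r^2 + 40*r - 12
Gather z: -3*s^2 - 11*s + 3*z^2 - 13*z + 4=-3*s^2 - 11*s + 3*z^2 - 13*z + 4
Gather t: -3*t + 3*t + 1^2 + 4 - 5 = 0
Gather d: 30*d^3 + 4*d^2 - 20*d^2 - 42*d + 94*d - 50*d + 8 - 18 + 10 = 30*d^3 - 16*d^2 + 2*d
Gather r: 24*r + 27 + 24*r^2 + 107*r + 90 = 24*r^2 + 131*r + 117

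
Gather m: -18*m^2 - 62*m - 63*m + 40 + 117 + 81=-18*m^2 - 125*m + 238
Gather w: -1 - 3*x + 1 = -3*x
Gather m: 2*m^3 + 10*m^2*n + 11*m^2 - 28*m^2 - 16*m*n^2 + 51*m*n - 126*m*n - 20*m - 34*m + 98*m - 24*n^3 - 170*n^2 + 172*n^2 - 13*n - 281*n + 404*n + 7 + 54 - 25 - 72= 2*m^3 + m^2*(10*n - 17) + m*(-16*n^2 - 75*n + 44) - 24*n^3 + 2*n^2 + 110*n - 36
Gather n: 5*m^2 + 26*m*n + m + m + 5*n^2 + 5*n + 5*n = 5*m^2 + 2*m + 5*n^2 + n*(26*m + 10)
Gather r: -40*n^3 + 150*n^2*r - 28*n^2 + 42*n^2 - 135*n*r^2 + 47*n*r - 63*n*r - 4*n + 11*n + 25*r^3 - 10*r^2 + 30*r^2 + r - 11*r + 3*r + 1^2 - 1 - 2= -40*n^3 + 14*n^2 + 7*n + 25*r^3 + r^2*(20 - 135*n) + r*(150*n^2 - 16*n - 7) - 2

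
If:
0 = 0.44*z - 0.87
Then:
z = 1.98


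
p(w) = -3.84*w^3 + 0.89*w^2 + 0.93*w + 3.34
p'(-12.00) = -1679.31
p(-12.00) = 6755.86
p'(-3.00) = -108.09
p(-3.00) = 112.24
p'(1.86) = -35.61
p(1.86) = -16.56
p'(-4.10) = -200.02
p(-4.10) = 279.14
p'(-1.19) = -17.50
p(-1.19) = 9.96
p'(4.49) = -223.32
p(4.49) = -322.13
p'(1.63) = -26.78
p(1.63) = -9.41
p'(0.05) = 0.99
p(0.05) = 3.39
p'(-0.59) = -4.13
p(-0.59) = 3.89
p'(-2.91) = -101.80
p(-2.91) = 102.80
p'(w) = -11.52*w^2 + 1.78*w + 0.93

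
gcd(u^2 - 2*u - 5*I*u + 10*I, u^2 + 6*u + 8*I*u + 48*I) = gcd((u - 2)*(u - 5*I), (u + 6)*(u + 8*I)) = 1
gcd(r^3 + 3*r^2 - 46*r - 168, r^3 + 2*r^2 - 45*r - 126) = r^2 - r - 42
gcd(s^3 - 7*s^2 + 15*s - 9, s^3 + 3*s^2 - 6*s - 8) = 1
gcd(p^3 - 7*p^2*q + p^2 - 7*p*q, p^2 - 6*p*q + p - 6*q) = p + 1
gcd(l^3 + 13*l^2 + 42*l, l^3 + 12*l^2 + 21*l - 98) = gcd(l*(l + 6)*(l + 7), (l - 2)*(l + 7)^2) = l + 7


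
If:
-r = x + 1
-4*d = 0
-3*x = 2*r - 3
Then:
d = 0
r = -6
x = 5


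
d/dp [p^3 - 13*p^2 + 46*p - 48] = 3*p^2 - 26*p + 46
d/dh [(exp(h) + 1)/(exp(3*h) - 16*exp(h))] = (-2*exp(3*h) - 3*exp(2*h) + 16)*exp(-h)/(exp(4*h) - 32*exp(2*h) + 256)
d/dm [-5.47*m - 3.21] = -5.47000000000000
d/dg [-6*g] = -6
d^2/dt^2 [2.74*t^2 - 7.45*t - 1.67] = 5.48000000000000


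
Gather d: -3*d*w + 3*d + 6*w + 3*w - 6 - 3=d*(3 - 3*w) + 9*w - 9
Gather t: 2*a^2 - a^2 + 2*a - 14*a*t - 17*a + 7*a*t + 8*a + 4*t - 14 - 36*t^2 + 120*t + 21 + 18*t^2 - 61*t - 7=a^2 - 7*a - 18*t^2 + t*(63 - 7*a)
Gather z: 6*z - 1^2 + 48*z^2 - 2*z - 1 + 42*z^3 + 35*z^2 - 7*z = 42*z^3 + 83*z^2 - 3*z - 2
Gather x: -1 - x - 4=-x - 5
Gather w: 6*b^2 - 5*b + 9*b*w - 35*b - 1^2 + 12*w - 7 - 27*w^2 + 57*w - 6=6*b^2 - 40*b - 27*w^2 + w*(9*b + 69) - 14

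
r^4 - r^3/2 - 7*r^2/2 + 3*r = r*(r - 3/2)*(r - 1)*(r + 2)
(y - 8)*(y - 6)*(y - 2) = y^3 - 16*y^2 + 76*y - 96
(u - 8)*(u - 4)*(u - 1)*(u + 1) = u^4 - 12*u^3 + 31*u^2 + 12*u - 32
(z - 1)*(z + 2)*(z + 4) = z^3 + 5*z^2 + 2*z - 8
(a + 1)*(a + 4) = a^2 + 5*a + 4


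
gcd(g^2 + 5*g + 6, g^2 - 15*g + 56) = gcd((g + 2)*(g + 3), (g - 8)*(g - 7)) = 1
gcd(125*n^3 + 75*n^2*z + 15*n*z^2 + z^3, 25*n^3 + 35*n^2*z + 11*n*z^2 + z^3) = 25*n^2 + 10*n*z + z^2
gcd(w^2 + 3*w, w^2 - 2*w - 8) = 1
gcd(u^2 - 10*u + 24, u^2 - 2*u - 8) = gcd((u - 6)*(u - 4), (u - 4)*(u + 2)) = u - 4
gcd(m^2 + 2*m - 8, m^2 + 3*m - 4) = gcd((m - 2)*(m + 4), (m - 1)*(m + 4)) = m + 4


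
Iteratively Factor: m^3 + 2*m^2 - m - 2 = (m - 1)*(m^2 + 3*m + 2) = (m - 1)*(m + 2)*(m + 1)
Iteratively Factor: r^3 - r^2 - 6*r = (r)*(r^2 - r - 6) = r*(r - 3)*(r + 2)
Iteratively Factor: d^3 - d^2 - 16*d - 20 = (d + 2)*(d^2 - 3*d - 10) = (d - 5)*(d + 2)*(d + 2)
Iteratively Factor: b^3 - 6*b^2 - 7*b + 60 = (b - 5)*(b^2 - b - 12) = (b - 5)*(b - 4)*(b + 3)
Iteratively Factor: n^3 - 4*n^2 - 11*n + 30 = (n + 3)*(n^2 - 7*n + 10) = (n - 2)*(n + 3)*(n - 5)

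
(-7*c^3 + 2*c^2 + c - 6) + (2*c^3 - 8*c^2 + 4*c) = -5*c^3 - 6*c^2 + 5*c - 6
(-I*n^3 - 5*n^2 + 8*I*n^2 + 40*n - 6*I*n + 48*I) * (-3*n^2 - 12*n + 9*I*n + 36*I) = 3*I*n^5 + 24*n^4 - 12*I*n^4 - 96*n^3 - 123*I*n^3 - 714*n^2 + 108*I*n^2 - 216*n + 864*I*n - 1728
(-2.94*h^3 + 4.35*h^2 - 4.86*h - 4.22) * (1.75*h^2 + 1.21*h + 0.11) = -5.145*h^5 + 4.0551*h^4 - 3.5649*h^3 - 12.7871*h^2 - 5.6408*h - 0.4642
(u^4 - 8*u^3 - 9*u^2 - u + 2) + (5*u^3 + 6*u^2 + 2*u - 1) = u^4 - 3*u^3 - 3*u^2 + u + 1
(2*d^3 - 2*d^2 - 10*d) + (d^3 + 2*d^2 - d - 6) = 3*d^3 - 11*d - 6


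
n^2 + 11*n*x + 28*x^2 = (n + 4*x)*(n + 7*x)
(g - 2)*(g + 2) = g^2 - 4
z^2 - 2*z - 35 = (z - 7)*(z + 5)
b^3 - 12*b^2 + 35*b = b*(b - 7)*(b - 5)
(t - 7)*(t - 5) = t^2 - 12*t + 35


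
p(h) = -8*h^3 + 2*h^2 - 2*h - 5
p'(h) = -24*h^2 + 4*h - 2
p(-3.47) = 360.28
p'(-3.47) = -304.86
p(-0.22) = -4.38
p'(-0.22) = -4.04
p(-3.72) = 441.95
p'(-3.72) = -349.00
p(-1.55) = 32.70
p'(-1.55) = -65.86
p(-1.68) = 41.94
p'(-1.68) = -76.46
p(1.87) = -54.06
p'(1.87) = -78.45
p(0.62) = -7.38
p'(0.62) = -8.75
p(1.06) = -14.40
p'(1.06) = -24.73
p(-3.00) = 235.00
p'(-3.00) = -230.00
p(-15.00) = 27475.00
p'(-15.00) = -5462.00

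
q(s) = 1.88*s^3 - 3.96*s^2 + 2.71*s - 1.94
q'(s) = 5.64*s^2 - 7.92*s + 2.71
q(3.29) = 31.06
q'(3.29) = 37.70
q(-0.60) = -5.40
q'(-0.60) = 9.49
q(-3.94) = -189.08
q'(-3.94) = 121.47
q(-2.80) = -81.84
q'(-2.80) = 69.10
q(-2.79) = -81.16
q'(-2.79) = 68.71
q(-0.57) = -5.12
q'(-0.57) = 9.06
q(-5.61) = -473.70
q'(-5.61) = 224.64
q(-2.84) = -84.64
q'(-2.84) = 70.69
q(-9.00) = -1717.61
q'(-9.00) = 530.83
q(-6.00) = -566.84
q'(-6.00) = 253.27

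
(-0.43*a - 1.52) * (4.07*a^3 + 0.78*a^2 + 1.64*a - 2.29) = -1.7501*a^4 - 6.5218*a^3 - 1.8908*a^2 - 1.5081*a + 3.4808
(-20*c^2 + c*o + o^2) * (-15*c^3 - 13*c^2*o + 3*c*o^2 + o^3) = 300*c^5 + 245*c^4*o - 88*c^3*o^2 - 30*c^2*o^3 + 4*c*o^4 + o^5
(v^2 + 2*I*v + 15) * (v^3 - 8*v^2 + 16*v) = v^5 - 8*v^4 + 2*I*v^4 + 31*v^3 - 16*I*v^3 - 120*v^2 + 32*I*v^2 + 240*v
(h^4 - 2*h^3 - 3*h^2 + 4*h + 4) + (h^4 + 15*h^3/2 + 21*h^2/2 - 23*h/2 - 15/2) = 2*h^4 + 11*h^3/2 + 15*h^2/2 - 15*h/2 - 7/2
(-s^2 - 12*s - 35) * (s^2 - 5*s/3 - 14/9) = -s^4 - 31*s^3/3 - 121*s^2/9 + 77*s + 490/9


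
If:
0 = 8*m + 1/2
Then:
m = -1/16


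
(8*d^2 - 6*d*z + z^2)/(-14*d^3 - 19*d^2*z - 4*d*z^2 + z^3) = (-8*d^2 + 6*d*z - z^2)/(14*d^3 + 19*d^2*z + 4*d*z^2 - z^3)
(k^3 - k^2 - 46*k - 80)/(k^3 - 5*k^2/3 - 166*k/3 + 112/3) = 3*(k^2 + 7*k + 10)/(3*k^2 + 19*k - 14)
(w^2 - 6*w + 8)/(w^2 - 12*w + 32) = (w - 2)/(w - 8)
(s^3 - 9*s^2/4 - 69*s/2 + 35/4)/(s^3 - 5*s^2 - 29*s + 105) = (s - 1/4)/(s - 3)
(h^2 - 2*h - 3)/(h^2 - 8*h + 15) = (h + 1)/(h - 5)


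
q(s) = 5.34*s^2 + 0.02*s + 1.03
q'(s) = 10.68*s + 0.02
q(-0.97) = 6.04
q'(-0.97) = -10.34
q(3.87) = 81.08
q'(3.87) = 41.35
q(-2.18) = 26.36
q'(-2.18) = -23.26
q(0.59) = 2.90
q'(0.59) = 6.32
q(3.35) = 61.03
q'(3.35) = 35.80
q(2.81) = 43.25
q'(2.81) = 30.03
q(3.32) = 59.96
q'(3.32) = 35.48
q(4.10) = 90.88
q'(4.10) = 43.81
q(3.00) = 49.15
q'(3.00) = 32.06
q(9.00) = 433.75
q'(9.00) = 96.14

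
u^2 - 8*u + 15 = (u - 5)*(u - 3)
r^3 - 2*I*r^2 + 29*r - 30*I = (r - 6*I)*(r - I)*(r + 5*I)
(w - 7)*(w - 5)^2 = w^3 - 17*w^2 + 95*w - 175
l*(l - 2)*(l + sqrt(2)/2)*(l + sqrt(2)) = l^4 - 2*l^3 + 3*sqrt(2)*l^3/2 - 3*sqrt(2)*l^2 + l^2 - 2*l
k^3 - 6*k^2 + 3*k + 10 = (k - 5)*(k - 2)*(k + 1)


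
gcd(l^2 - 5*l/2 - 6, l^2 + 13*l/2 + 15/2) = l + 3/2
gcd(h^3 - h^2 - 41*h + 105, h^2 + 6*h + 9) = 1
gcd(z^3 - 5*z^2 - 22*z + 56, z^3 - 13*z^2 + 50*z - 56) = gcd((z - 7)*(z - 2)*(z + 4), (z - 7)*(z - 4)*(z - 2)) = z^2 - 9*z + 14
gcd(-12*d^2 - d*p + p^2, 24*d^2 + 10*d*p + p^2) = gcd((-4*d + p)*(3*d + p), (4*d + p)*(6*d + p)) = 1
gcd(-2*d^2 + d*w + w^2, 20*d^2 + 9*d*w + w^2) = 1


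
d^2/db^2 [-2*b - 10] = 0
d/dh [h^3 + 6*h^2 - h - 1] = 3*h^2 + 12*h - 1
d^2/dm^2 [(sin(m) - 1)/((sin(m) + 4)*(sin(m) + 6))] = (-sin(m)^5 + 14*sin(m)^4 + 176*sin(m)^3 + 238*sin(m)^2 - 1020*sin(m) - 632)/((sin(m) + 4)^3*(sin(m) + 6)^3)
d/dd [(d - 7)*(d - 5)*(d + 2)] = 3*d^2 - 20*d + 11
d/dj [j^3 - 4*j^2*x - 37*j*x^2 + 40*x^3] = 3*j^2 - 8*j*x - 37*x^2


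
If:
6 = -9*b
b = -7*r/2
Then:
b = -2/3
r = 4/21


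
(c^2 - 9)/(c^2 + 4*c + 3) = (c - 3)/(c + 1)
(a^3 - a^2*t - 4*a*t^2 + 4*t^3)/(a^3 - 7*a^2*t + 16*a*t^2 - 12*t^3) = (a^2 + a*t - 2*t^2)/(a^2 - 5*a*t + 6*t^2)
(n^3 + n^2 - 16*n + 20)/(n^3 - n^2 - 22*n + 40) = (n - 2)/(n - 4)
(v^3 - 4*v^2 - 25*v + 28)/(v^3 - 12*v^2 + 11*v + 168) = (v^2 + 3*v - 4)/(v^2 - 5*v - 24)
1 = 1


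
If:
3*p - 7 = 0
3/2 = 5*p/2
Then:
No Solution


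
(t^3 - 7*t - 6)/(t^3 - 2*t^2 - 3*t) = (t + 2)/t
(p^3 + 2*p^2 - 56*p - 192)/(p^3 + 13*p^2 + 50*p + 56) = (p^2 - 2*p - 48)/(p^2 + 9*p + 14)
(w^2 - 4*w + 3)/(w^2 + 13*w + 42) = (w^2 - 4*w + 3)/(w^2 + 13*w + 42)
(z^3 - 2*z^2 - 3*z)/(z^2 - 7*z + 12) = z*(z + 1)/(z - 4)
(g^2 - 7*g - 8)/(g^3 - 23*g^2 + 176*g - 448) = (g + 1)/(g^2 - 15*g + 56)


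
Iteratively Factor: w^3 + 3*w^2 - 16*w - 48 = (w + 3)*(w^2 - 16) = (w + 3)*(w + 4)*(w - 4)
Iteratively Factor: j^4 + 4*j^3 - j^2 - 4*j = (j + 1)*(j^3 + 3*j^2 - 4*j) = (j + 1)*(j + 4)*(j^2 - j) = (j - 1)*(j + 1)*(j + 4)*(j)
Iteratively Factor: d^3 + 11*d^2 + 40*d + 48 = (d + 4)*(d^2 + 7*d + 12) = (d + 4)^2*(d + 3)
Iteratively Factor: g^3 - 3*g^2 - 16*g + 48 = (g + 4)*(g^2 - 7*g + 12) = (g - 4)*(g + 4)*(g - 3)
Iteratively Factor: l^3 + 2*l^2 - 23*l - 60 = (l + 3)*(l^2 - l - 20) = (l - 5)*(l + 3)*(l + 4)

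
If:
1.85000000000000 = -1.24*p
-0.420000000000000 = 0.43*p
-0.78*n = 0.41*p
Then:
No Solution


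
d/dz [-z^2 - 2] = -2*z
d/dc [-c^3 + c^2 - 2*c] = -3*c^2 + 2*c - 2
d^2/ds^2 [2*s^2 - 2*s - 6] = 4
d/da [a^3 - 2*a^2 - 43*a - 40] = 3*a^2 - 4*a - 43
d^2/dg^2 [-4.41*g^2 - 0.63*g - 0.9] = -8.82000000000000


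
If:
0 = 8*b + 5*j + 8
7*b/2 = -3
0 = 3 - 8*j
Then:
No Solution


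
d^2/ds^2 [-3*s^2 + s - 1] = -6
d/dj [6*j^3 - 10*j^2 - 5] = 2*j*(9*j - 10)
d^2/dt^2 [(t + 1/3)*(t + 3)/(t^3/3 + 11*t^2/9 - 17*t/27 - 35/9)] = 162*(27*t^3 + 27*t^2 + 333*t + 109)/(729*t^6 + 1458*t^5 - 7533*t^4 - 11124*t^3 + 29295*t^2 + 22050*t - 42875)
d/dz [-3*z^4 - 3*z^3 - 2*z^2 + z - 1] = -12*z^3 - 9*z^2 - 4*z + 1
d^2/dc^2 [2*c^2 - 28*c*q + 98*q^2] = 4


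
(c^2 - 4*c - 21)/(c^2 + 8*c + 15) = (c - 7)/(c + 5)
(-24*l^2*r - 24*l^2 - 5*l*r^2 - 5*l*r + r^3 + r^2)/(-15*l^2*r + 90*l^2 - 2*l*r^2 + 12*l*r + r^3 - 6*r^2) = (-8*l*r - 8*l + r^2 + r)/(-5*l*r + 30*l + r^2 - 6*r)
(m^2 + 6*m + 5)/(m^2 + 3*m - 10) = (m + 1)/(m - 2)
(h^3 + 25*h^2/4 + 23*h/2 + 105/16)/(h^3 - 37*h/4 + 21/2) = (8*h^2 + 22*h + 15)/(4*(2*h^2 - 7*h + 6))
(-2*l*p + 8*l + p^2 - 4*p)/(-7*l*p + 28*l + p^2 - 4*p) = (-2*l + p)/(-7*l + p)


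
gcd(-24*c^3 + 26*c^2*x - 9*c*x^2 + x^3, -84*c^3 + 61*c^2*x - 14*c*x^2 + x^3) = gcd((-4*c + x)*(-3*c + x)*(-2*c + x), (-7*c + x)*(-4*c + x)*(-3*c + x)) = 12*c^2 - 7*c*x + x^2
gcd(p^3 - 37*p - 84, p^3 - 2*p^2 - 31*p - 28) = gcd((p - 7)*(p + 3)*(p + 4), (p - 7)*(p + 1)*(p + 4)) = p^2 - 3*p - 28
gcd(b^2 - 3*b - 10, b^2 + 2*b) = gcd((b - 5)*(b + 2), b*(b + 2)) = b + 2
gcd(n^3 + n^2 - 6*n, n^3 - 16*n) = n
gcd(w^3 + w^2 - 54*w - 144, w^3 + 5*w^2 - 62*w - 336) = w^2 - 2*w - 48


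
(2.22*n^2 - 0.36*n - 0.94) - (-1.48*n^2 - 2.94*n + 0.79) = 3.7*n^2 + 2.58*n - 1.73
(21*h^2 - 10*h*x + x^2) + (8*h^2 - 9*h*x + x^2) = 29*h^2 - 19*h*x + 2*x^2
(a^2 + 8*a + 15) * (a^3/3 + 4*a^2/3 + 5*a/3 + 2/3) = a^5/3 + 4*a^4 + 52*a^3/3 + 34*a^2 + 91*a/3 + 10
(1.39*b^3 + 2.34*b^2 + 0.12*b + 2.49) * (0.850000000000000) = 1.1815*b^3 + 1.989*b^2 + 0.102*b + 2.1165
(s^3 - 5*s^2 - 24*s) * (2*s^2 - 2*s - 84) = 2*s^5 - 12*s^4 - 122*s^3 + 468*s^2 + 2016*s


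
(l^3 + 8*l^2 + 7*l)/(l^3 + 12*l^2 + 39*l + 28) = l/(l + 4)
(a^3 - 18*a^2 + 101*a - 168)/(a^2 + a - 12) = (a^2 - 15*a + 56)/(a + 4)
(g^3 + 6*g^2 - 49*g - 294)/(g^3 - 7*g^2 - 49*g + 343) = (g + 6)/(g - 7)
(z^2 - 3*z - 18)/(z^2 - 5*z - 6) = (z + 3)/(z + 1)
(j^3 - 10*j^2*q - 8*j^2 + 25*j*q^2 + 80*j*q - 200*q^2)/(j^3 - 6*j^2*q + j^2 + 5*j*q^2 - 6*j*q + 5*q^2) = (-j^2 + 5*j*q + 8*j - 40*q)/(-j^2 + j*q - j + q)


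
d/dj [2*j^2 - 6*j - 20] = 4*j - 6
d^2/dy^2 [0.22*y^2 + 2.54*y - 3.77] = 0.440000000000000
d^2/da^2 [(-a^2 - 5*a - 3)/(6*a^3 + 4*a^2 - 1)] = 2*(-36*a^6 - 540*a^5 - 1008*a^4 - 698*a^3 - 336*a^2 - 114*a - 13)/(216*a^9 + 432*a^8 + 288*a^7 - 44*a^6 - 144*a^5 - 48*a^4 + 18*a^3 + 12*a^2 - 1)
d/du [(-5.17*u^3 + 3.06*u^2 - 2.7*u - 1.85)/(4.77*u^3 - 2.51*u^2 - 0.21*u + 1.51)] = (-1.61949999999999*u^4 + 27.9294*u^3 - 4.3662*u^2 - 0.0457999999999981*u - 4.4655)/(22.7529*u^6 - 23.9454*u^5 + 4.2967*u^4 + 15.4596*u^3 - 7.5361*u^2 - 0.6342*u + 2.2801)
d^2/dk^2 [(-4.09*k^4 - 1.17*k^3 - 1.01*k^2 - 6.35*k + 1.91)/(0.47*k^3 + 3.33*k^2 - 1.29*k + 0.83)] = (2.8421709430404e-14*k^7 - 92.4506200000001*k^6 + 102.317016*k^5 - 161.427576*k^4 - 31.2207440000001*k^3 + 140.310552*k^2 + 46.769244*k - 19.190704)/(0.103823*k^9 + 2.206791*k^8 + 14.780466*k^7 + 25.362204*k^6 - 32.773464*k^5 + 41.216346*k^4 - 22.567926*k^3 + 11.02572*k^2 - 2.666043*k + 0.571787)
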